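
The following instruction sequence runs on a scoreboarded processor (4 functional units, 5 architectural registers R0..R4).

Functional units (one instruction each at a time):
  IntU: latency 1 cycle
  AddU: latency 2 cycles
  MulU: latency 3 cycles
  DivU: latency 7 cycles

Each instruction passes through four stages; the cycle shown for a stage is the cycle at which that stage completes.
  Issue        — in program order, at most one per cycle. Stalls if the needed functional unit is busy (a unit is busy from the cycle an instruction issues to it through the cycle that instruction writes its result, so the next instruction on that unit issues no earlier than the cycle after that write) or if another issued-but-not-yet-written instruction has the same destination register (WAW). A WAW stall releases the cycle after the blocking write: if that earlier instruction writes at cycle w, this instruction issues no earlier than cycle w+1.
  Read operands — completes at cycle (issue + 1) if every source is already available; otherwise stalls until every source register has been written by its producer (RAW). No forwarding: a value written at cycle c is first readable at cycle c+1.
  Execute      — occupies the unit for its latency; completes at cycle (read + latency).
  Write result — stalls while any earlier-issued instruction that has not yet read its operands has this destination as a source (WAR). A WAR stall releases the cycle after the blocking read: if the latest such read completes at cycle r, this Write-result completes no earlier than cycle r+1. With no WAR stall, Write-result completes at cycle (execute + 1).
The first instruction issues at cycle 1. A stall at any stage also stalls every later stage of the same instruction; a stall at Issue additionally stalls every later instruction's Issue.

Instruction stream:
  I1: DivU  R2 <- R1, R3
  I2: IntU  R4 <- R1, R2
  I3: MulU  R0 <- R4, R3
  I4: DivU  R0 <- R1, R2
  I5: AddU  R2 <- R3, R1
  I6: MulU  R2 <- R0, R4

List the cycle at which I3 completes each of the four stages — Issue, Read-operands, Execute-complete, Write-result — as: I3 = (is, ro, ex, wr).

I3 = (3, 14, 17, 18)

cycle 1: I1→DivU
cycle 2: I1 RO | I2→IntU
cycle 3: I3→MulU
cycle 9: I1 EX
cycle 10: I1 WR R2
cycle 11: I2 RO
cycle 12: I2 EX
cycle 13: I2 WR R4
cycle 14: I3 RO
cycle 17: I3 EX
cycle 18: I3 WR R0
cycle 19: I4→DivU
cycle 20: I4 RO | I5→AddU
cycle 21: I5 RO
cycle 23: I5 EX
cycle 24: I5 WR R2
cycle 25: I6→MulU
cycle 27: I4 EX
cycle 28: I4 WR R0
cycle 29: I6 RO
cycle 32: I6 EX
cycle 33: I6 WR R2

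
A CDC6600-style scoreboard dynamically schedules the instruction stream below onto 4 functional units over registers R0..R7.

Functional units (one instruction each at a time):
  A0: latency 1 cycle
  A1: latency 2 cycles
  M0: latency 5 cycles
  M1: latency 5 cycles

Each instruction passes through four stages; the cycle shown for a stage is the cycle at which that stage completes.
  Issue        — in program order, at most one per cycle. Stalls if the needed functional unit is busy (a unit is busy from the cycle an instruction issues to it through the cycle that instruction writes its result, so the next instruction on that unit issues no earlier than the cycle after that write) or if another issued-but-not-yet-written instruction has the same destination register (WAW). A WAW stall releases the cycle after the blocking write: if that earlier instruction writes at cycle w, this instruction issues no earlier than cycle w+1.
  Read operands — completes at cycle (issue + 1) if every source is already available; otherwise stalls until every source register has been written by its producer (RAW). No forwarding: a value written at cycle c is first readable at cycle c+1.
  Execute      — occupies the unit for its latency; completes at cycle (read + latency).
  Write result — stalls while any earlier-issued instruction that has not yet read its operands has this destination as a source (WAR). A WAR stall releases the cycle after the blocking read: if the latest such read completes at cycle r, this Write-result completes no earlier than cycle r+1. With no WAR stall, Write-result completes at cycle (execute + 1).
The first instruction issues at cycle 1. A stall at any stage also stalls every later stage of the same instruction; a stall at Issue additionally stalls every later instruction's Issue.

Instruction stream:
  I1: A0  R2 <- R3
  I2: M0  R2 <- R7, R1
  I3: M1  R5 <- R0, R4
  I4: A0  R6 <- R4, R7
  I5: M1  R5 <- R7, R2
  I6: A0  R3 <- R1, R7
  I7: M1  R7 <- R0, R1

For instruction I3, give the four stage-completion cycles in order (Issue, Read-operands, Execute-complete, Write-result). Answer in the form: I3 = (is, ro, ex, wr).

I3 = (6, 7, 12, 13)

c1: I1 issues→A0
c2: I1 reads
c3: I1 exec-done
c4: I1 writes R2
c5: I2 issues→M0
c6: I2 reads, I3 issues→M1
c7: I3 reads, I4 issues→A0
c8: I4 reads
c9: I4 exec-done
c10: I4 writes R6
c11: I2 exec-done
c12: I2 writes R2, I3 exec-done
c13: I3 writes R5
c14: I5 issues→M1
c15: I5 reads, I6 issues→A0
c16: I6 reads
c17: I6 exec-done
c18: I6 writes R3
c20: I5 exec-done
c21: I5 writes R5
c22: I7 issues→M1
c23: I7 reads
c28: I7 exec-done
c29: I7 writes R7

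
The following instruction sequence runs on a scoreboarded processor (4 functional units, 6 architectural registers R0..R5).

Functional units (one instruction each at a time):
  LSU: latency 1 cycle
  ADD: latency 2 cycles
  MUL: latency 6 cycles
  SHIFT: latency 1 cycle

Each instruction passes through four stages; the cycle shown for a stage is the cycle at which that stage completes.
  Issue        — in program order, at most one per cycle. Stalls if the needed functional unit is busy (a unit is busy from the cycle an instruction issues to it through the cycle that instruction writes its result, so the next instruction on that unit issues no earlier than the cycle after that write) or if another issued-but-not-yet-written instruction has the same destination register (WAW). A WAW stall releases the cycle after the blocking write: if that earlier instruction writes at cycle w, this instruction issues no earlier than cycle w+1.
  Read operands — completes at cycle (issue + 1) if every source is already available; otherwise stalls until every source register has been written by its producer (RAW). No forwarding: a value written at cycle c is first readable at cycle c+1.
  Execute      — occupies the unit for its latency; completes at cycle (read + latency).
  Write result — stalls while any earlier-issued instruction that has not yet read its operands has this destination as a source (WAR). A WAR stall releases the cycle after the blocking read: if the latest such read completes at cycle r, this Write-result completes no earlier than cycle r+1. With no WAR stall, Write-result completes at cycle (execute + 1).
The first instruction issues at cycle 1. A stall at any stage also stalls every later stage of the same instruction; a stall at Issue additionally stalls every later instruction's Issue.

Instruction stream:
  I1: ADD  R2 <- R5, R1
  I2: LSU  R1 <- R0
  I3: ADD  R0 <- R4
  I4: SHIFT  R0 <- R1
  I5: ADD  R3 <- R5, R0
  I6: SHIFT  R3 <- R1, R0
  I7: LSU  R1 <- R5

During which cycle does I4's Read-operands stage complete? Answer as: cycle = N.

cycle = 12

I1  is:1  ro:2  ex:4  wr:5
I2  is:2  ro:3  ex:4  wr:5
I3  is:6  ro:7  ex:9  wr:10  — struct: ADD busy until I1 writes@5
I4  is:11  ro:12  ex:13  wr:14  — WAW R0: wait I3 write@10
I5  is:12  ro:15  ex:17  wr:18  — RAW R0: wait I4 write@14
I6  is:19  ro:20  ex:21  wr:22  — WAW R3: wait I5 write@18
I7  is:20  ro:21  ex:22  wr:23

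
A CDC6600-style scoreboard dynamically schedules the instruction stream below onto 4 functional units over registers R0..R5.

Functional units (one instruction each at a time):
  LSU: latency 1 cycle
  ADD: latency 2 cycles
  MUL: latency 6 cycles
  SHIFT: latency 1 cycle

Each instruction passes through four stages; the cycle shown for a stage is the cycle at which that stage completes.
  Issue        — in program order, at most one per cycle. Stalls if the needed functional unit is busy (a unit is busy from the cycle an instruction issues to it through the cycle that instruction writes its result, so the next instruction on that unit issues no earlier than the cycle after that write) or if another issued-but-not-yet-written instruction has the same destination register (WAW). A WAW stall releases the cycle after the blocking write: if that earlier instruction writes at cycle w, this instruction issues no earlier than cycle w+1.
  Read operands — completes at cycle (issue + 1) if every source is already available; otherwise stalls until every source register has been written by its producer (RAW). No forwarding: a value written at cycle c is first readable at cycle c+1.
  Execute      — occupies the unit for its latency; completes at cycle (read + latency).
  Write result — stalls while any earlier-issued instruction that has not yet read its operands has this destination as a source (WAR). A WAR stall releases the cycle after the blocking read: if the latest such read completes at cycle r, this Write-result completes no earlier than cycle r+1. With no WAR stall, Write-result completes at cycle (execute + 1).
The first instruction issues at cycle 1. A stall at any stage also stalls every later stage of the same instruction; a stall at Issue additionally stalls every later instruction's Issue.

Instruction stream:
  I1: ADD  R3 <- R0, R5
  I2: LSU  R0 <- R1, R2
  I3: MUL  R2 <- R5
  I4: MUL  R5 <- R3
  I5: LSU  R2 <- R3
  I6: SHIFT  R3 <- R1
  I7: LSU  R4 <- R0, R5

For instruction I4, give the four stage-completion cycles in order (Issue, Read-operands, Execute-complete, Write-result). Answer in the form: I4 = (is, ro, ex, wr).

I4 = (12, 13, 19, 20)

I1: IS=1 RO=2 EX=4 WR=5
I2: IS=2 RO=3 EX=4 WR=5
I3: IS=3 RO=4 EX=10 WR=11
I4: IS=12 RO=13 EX=19 WR=20  [struct: MUL busy until I3 writes@11]
I5: IS=13 RO=14 EX=15 WR=16
I6: IS=14 RO=15 EX=16 WR=17
I7: IS=17 RO=21 EX=22 WR=23  [struct: LSU busy until I5 writes@16; RAW R5: wait I4 write@20]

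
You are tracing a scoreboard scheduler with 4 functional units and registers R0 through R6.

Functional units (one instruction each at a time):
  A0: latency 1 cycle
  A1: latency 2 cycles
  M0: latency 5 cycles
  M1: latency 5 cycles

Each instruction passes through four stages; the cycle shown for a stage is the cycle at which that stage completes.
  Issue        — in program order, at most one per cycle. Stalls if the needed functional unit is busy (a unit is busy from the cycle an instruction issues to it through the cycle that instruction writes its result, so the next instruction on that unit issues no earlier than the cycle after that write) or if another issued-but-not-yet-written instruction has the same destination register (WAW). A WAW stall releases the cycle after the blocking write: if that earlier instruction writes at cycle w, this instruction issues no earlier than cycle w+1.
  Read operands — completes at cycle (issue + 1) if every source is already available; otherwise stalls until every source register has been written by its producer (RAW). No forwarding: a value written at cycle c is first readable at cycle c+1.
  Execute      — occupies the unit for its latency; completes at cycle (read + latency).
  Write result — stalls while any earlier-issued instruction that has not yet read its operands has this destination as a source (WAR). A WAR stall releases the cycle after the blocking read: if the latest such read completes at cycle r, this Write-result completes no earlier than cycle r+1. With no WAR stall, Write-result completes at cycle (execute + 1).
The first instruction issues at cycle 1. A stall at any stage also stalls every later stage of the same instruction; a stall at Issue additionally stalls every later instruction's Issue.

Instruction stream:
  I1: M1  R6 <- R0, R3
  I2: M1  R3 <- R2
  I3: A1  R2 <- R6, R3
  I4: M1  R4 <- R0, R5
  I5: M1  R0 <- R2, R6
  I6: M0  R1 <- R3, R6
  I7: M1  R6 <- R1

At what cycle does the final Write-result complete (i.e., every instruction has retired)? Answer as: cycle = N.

cycle = 40

[1] I1→M1
[2] I1 RO
[7] I1 EX
[8] I1 WR R6
[9] I2→M1
[10] I2 RO | I3→A1
[15] I2 EX
[16] I2 WR R3
[17] I3 RO | I4→M1
[18] I4 RO
[19] I3 EX
[20] I3 WR R2
[23] I4 EX
[24] I4 WR R4
[25] I5→M1
[26] I5 RO | I6→M0
[27] I6 RO
[31] I5 EX
[32] I5 WR R0 | I6 EX
[33] I6 WR R1 | I7→M1
[34] I7 RO
[39] I7 EX
[40] I7 WR R6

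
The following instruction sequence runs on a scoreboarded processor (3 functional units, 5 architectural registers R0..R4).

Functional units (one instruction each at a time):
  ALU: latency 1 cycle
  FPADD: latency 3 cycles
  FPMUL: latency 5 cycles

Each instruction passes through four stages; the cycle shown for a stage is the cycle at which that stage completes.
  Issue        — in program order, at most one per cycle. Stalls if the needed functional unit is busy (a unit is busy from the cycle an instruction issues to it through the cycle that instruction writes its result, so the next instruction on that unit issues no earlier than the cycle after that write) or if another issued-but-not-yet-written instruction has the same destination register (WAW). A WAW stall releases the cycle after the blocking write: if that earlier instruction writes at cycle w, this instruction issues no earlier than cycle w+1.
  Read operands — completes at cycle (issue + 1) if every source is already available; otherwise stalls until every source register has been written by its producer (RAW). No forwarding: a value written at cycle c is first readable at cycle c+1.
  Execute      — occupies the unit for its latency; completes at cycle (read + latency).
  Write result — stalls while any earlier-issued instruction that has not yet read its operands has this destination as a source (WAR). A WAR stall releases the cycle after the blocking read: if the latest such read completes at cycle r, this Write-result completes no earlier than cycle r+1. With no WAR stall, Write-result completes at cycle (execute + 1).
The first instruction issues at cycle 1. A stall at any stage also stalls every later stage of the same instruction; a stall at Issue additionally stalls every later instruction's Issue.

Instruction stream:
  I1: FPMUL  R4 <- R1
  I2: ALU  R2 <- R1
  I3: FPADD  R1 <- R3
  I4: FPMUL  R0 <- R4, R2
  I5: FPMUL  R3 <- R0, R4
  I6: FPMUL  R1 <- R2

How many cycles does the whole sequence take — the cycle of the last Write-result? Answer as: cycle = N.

cycle = 32

I1  is:1  ro:2  ex:7  wr:8
I2  is:2  ro:3  ex:4  wr:5
I3  is:3  ro:4  ex:7  wr:8
I4  is:9  ro:10  ex:15  wr:16  — struct: FPMUL busy until I1 writes@8
I5  is:17  ro:18  ex:23  wr:24  — struct: FPMUL busy until I4 writes@16
I6  is:25  ro:26  ex:31  wr:32  — struct: FPMUL busy until I5 writes@24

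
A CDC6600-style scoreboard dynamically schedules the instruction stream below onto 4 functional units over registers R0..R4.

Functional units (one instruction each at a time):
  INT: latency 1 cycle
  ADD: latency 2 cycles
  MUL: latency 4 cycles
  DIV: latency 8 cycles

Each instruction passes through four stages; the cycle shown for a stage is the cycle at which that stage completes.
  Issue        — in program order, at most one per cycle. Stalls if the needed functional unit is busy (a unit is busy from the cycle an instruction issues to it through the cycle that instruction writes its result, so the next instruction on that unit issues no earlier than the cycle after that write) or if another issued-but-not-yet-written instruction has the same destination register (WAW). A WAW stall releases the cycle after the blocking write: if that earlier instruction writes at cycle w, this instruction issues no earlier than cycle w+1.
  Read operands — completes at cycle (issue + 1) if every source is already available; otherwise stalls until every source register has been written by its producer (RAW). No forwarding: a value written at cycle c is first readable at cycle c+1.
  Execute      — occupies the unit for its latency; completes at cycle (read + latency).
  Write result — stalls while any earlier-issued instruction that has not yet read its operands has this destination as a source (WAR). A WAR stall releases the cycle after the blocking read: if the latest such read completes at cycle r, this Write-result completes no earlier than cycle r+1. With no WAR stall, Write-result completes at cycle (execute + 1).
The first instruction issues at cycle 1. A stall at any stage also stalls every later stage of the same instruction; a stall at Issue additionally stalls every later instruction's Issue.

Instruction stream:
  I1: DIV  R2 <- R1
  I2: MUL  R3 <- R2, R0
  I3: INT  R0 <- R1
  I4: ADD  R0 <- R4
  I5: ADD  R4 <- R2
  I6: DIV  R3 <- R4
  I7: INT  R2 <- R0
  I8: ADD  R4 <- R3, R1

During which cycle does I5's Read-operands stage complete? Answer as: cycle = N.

cycle = 20

I1: IS=1 RO=2 EX=10 WR=11
I2: IS=2 RO=12 EX=16 WR=17  [RAW R2: wait I1 write@11]
I3: IS=3 RO=4 EX=5 WR=13  [WAR R0: wait I2 read@12]
I4: IS=14 RO=15 EX=17 WR=18  [WAW R0: wait I3 write@13]
I5: IS=19 RO=20 EX=22 WR=23  [struct: ADD busy until I4 writes@18]
I6: IS=20 RO=24 EX=32 WR=33  [RAW R4: wait I5 write@23]
I7: IS=21 RO=22 EX=23 WR=24
I8: IS=24 RO=34 EX=36 WR=37  [struct: ADD busy until I5 writes@23; RAW R3: wait I6 write@33]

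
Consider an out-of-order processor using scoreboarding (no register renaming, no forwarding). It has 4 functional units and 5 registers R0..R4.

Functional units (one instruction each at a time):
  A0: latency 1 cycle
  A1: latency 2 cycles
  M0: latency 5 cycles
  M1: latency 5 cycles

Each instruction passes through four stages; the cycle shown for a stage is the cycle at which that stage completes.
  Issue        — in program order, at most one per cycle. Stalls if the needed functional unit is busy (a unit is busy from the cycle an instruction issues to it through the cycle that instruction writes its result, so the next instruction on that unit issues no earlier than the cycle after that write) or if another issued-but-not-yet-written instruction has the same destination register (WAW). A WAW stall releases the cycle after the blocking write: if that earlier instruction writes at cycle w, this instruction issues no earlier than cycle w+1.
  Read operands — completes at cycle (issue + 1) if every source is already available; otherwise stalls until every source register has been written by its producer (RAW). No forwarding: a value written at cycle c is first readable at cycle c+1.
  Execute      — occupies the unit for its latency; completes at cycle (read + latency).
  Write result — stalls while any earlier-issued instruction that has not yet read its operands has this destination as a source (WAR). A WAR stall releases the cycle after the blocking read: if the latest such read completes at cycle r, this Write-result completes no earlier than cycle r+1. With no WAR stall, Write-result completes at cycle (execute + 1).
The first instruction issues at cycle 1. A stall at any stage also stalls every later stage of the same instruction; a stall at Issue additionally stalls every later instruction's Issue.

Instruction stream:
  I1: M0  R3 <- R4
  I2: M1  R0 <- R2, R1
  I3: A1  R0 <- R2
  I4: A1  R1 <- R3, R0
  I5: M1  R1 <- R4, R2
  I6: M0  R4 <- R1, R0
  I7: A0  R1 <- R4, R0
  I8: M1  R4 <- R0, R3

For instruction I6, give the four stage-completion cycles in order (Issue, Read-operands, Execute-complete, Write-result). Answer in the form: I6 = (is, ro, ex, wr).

I6 = (21, 28, 33, 34)

cycle 1: issue I1 (M0)
cycle 2: I1 read-ops; issue I2 (M1)
cycle 3: I2 read-ops
cycle 7: I1 finished on M0
cycle 8: I1→R3; I2 finished on M1
cycle 9: I2→R0
cycle 10: issue I3 (A1)
cycle 11: I3 read-ops
cycle 13: I3 finished on A1
cycle 14: I3→R0
cycle 15: issue I4 (A1)
cycle 16: I4 read-ops
cycle 18: I4 finished on A1
cycle 19: I4→R1
cycle 20: issue I5 (M1)
cycle 21: I5 read-ops; issue I6 (M0)
cycle 26: I5 finished on M1
cycle 27: I5→R1
cycle 28: I6 read-ops; issue I7 (A0)
cycle 33: I6 finished on M0
cycle 34: I6→R4
cycle 35: I7 read-ops; issue I8 (M1)
cycle 36: I7 finished on A0; I8 read-ops
cycle 37: I7→R1
cycle 41: I8 finished on M1
cycle 42: I8→R4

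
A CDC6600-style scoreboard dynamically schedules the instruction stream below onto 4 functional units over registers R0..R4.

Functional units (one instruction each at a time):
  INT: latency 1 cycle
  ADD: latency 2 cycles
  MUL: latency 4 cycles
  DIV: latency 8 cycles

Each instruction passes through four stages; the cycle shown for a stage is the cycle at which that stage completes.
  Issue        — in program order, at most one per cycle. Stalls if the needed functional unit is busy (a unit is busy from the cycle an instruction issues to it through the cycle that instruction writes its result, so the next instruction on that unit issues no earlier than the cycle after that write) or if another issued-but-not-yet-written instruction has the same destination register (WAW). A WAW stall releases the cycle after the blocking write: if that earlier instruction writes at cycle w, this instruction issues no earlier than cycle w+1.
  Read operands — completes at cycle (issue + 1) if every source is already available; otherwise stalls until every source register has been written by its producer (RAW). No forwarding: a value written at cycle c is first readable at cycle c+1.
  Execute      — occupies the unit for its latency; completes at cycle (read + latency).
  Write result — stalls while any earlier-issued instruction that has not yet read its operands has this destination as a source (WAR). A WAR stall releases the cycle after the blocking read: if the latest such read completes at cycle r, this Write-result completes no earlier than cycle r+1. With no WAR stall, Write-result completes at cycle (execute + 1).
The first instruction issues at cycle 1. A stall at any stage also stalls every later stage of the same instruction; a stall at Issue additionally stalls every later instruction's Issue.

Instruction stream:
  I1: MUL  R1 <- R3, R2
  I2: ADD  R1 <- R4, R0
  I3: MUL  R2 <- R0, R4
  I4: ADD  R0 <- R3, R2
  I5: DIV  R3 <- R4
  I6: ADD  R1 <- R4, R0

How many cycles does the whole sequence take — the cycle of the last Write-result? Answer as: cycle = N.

c1: issue I1 (MUL)
c2: I1 read-ops
c6: I1 finished on MUL
c7: I1→R1
c8: issue I2 (ADD)
c9: I2 read-ops · issue I3 (MUL)
c10: I3 read-ops
c11: I2 finished on ADD
c12: I2→R1
c13: issue I4 (ADD)
c14: I3 finished on MUL · issue I5 (DIV)
c15: I3→R2 · I5 read-ops
c16: I4 read-ops
c18: I4 finished on ADD
c19: I4→R0
c20: issue I6 (ADD)
c21: I6 read-ops
c23: I5 finished on DIV · I6 finished on ADD
c24: I5→R3 · I6→R1

cycle = 24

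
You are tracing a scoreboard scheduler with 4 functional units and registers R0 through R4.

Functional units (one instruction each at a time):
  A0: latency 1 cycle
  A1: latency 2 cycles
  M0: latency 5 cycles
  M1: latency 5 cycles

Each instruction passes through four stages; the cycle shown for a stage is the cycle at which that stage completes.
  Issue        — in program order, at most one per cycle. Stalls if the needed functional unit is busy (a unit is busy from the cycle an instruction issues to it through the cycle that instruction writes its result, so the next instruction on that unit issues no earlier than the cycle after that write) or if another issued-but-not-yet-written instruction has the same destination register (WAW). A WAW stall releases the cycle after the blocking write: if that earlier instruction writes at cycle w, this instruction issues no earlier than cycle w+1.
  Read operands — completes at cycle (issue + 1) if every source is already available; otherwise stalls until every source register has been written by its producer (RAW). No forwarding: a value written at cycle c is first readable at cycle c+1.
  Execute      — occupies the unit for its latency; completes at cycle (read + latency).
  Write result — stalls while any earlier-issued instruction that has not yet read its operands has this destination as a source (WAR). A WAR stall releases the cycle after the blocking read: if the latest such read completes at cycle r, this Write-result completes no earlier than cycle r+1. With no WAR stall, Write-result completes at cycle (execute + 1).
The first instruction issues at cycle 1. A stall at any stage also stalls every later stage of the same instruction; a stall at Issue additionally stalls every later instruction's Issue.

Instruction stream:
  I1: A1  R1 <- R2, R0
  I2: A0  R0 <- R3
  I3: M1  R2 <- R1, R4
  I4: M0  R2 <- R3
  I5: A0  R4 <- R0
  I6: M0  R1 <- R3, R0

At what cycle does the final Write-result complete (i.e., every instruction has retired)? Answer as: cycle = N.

I1: IS=1 RO=2 EX=4 WR=5
I2: IS=2 RO=3 EX=4 WR=5
I3: IS=3 RO=6 EX=11 WR=12  [RAW R1: wait I1 write@5]
I4: IS=13 RO=14 EX=19 WR=20  [WAW R2: wait I3 write@12]
I5: IS=14 RO=15 EX=16 WR=17
I6: IS=21 RO=22 EX=27 WR=28  [struct: M0 busy until I4 writes@20]

cycle = 28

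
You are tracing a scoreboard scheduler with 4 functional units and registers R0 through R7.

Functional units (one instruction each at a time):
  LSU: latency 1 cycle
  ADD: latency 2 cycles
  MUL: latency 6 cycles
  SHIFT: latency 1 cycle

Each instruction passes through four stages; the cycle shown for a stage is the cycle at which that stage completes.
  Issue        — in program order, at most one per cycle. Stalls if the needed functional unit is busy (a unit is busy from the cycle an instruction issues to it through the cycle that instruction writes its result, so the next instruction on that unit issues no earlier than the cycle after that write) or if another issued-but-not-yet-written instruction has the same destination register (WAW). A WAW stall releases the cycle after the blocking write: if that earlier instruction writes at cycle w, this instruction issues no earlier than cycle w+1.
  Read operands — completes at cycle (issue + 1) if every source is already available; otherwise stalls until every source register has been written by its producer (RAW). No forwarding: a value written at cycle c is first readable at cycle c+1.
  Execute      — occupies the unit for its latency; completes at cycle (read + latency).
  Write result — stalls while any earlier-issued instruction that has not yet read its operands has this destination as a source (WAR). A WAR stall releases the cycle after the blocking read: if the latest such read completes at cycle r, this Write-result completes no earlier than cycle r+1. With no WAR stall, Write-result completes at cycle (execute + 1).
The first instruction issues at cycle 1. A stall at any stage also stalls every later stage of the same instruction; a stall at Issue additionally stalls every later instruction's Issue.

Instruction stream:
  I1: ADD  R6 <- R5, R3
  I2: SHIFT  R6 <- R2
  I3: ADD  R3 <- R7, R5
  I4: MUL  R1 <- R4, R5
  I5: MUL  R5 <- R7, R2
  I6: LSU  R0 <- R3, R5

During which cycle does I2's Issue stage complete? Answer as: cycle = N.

cycle = 6

1) issue 1, read 2, done 4, write 5
2) issue 6, read 7, done 8, write 9  <WAW R6: wait I1 write@5>
3) issue 7, read 8, done 10, write 11
4) issue 8, read 9, done 15, write 16
5) issue 17, read 18, done 24, write 25  <struct: MUL busy until I4 writes@16>
6) issue 18, read 26, done 27, write 28  <RAW R5: wait I5 write@25>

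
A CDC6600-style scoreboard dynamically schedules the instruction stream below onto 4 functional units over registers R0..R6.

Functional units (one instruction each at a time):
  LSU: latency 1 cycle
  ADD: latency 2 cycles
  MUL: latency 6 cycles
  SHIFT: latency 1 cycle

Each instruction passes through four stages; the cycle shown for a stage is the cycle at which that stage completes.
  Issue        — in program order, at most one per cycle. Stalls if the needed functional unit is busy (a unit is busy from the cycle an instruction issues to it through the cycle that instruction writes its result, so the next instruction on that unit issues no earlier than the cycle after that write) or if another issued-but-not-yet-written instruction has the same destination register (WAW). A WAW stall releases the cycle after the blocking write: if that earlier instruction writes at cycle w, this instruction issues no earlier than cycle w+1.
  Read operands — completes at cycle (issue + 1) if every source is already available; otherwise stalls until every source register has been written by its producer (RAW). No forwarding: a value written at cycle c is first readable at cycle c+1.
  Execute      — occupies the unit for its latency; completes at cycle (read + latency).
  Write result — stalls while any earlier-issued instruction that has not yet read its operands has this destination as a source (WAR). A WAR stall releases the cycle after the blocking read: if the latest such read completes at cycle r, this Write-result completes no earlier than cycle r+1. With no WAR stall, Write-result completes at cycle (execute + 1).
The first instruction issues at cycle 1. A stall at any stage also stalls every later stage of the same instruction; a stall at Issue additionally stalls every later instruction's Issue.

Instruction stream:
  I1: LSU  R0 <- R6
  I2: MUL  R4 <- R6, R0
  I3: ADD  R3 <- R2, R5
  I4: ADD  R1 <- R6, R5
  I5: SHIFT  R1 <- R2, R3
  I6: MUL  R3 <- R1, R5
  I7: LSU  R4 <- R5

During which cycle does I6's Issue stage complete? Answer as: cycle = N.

cycle = 14

cycle 1: I1 dispatched to LSU
cycle 2: I1 operands ready | I2 dispatched to MUL
cycle 3: I1 complete | I3 dispatched to ADD
cycle 4: R0←I1 | I3 operands ready
cycle 5: I2 operands ready
cycle 6: I3 complete
cycle 7: R3←I3
cycle 8: I4 dispatched to ADD
cycle 9: I4 operands ready
cycle 11: I2 complete | I4 complete
cycle 12: R4←I2 | R1←I4
cycle 13: I5 dispatched to SHIFT
cycle 14: I5 operands ready | I6 dispatched to MUL
cycle 15: I5 complete | I7 dispatched to LSU
cycle 16: R1←I5 | I7 operands ready
cycle 17: I6 operands ready | I7 complete
cycle 18: R4←I7
cycle 23: I6 complete
cycle 24: R3←I6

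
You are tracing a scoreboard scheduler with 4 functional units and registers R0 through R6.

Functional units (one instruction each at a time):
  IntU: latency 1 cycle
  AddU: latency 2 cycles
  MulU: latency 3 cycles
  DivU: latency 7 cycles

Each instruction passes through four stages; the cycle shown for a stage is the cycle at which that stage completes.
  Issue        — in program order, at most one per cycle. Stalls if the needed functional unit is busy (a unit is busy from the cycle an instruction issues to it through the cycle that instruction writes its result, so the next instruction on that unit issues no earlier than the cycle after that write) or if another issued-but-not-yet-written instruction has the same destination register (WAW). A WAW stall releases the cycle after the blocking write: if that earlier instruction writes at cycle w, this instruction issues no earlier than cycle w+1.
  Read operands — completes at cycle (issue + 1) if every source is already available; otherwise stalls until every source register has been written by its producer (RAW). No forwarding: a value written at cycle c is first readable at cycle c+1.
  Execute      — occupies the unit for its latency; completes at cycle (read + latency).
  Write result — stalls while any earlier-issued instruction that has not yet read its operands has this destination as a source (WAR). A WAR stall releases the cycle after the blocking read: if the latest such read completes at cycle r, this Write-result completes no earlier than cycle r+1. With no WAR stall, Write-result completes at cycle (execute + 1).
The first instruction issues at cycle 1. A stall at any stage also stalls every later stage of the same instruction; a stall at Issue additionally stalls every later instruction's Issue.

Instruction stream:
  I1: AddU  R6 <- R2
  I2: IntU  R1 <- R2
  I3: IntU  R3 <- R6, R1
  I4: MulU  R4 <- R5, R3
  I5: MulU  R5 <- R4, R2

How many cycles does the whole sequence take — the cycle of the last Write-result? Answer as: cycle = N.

cycle = 20

t=1  I1 dispatched to AddU
t=2  I1 operands ready, I2 dispatched to IntU
t=3  I2 operands ready
t=4  I1 complete, I2 complete
t=5  R6←I1, R1←I2
t=6  I3 dispatched to IntU
t=7  I3 operands ready, I4 dispatched to MulU
t=8  I3 complete
t=9  R3←I3
t=10  I4 operands ready
t=13  I4 complete
t=14  R4←I4
t=15  I5 dispatched to MulU
t=16  I5 operands ready
t=19  I5 complete
t=20  R5←I5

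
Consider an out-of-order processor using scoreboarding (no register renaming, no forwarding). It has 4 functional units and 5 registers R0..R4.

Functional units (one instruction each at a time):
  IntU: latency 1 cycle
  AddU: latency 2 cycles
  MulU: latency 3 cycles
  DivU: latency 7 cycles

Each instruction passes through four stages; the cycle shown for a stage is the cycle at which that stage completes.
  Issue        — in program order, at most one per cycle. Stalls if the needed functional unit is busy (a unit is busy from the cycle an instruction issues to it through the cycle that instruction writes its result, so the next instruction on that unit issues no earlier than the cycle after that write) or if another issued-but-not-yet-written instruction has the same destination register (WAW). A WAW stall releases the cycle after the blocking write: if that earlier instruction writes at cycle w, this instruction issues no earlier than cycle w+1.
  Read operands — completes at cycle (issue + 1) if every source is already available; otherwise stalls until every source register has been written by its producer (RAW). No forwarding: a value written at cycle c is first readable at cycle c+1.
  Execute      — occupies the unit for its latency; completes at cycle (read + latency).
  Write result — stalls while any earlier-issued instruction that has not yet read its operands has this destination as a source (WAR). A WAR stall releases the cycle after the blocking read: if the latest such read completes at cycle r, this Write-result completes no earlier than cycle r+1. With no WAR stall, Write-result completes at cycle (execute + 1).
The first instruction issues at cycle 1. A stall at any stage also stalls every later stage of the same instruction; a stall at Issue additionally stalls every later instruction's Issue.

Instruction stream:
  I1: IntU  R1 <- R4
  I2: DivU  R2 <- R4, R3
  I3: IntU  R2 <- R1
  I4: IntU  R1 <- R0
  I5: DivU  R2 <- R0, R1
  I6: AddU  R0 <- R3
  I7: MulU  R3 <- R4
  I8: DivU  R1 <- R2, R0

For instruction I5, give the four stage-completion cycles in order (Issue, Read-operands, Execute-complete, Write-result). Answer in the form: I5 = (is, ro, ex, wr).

I5 = (17, 20, 27, 28)

[I1] 1/2/3/4
[I2] 2/3/10/11
[I3] 12/13/14/15  (WAW R2: wait I2 write@11)
[I4] 16/17/18/19  (struct: IntU busy until I3 writes@15)
[I5] 17/20/27/28  (RAW R1: wait I4 write@19)
[I6] 18/19/21/22
[I7] 19/20/23/24
[I8] 29/30/37/38  (struct: DivU busy until I5 writes@28)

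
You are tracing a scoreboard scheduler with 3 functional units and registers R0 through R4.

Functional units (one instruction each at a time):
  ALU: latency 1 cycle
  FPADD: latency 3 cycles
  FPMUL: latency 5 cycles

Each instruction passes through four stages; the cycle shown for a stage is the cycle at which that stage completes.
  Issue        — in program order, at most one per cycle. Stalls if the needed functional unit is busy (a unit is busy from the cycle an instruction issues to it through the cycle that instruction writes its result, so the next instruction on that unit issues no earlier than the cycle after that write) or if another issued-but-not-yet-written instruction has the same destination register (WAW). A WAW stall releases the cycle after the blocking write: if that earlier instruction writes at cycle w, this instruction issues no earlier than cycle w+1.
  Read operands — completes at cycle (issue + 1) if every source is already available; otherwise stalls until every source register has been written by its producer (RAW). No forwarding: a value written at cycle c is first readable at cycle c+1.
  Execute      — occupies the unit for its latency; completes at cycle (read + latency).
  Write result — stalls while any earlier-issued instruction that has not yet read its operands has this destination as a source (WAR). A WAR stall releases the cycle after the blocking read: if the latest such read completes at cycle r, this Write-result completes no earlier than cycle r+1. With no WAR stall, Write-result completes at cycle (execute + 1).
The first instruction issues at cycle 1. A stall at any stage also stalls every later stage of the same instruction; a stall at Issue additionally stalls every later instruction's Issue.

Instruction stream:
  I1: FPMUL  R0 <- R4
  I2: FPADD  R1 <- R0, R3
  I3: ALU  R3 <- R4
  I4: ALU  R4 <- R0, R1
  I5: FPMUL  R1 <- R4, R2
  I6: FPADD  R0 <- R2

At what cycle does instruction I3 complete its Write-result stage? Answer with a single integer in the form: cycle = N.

cycle = 10

c1: I1 dispatched to FPMUL
c2: I1 operands ready; I2 dispatched to FPADD
c3: I3 dispatched to ALU
c4: I3 operands ready
c5: I3 complete
c7: I1 complete
c8: R0←I1
c9: I2 operands ready
c10: R3←I3
c11: I4 dispatched to ALU
c12: I2 complete
c13: R1←I2
c14: I4 operands ready; I5 dispatched to FPMUL
c15: I4 complete; I6 dispatched to FPADD
c16: R4←I4; I6 operands ready
c17: I5 operands ready
c19: I6 complete
c20: R0←I6
c22: I5 complete
c23: R1←I5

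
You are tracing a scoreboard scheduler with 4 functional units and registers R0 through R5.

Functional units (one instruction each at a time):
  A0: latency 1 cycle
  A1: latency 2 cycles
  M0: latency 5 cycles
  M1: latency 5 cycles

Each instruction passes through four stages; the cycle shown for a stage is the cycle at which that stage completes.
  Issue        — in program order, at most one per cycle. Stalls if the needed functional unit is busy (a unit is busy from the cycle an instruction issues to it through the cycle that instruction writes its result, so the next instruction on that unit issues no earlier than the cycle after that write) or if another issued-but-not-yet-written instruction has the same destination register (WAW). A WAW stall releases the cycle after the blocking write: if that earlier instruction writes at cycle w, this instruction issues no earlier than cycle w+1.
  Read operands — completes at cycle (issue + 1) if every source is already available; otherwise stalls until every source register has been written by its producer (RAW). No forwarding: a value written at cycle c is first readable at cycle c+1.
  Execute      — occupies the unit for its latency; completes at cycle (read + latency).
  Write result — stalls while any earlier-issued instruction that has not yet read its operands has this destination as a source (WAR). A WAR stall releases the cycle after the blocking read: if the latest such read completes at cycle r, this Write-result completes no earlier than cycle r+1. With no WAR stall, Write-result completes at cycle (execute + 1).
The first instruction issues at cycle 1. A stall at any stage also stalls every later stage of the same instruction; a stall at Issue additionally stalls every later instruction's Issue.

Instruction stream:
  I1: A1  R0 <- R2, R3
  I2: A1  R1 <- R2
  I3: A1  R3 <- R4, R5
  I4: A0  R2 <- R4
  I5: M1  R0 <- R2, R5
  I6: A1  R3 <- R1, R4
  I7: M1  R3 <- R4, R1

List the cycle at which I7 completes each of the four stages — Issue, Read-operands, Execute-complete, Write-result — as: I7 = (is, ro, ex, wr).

I7 = (23, 24, 29, 30)

[1] I1→A1
[2] I1 RO
[4] I1 EX
[5] I1 WR R0
[6] I2→A1
[7] I2 RO
[9] I2 EX
[10] I2 WR R1
[11] I3→A1
[12] I3 RO | I4→A0
[13] I4 RO | I5→M1
[14] I3 EX | I4 EX
[15] I3 WR R3 | I4 WR R2
[16] I5 RO | I6→A1
[17] I6 RO
[19] I6 EX
[20] I6 WR R3
[21] I5 EX
[22] I5 WR R0
[23] I7→M1
[24] I7 RO
[29] I7 EX
[30] I7 WR R3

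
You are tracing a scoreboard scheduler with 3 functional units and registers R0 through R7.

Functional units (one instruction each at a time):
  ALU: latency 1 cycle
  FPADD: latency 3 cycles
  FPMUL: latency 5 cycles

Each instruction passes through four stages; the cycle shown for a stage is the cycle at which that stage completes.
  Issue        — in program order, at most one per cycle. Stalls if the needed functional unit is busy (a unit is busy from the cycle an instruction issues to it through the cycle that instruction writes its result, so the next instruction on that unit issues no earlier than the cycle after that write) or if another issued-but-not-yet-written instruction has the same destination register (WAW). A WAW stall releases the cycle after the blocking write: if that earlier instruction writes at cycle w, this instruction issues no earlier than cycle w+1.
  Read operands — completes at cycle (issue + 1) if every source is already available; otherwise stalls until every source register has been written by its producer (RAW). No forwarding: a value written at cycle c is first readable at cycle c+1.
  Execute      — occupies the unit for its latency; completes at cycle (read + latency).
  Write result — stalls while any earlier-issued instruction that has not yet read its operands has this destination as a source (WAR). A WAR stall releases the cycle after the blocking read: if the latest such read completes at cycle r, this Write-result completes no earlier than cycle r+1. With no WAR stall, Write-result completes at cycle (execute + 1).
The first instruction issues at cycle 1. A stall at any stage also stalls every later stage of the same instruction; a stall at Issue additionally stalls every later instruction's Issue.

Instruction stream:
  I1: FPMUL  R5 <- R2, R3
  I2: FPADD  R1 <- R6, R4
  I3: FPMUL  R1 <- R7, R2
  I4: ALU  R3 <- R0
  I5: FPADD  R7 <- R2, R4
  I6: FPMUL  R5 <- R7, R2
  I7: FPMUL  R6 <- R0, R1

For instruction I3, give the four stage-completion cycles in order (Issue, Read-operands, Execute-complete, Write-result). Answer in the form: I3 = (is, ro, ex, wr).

  I1 | 1 | 2 | 7 | 8
  I2 | 2 | 3 | 6 | 7
  I3 | 9 | 10 | 15 | 16   struct: FPMUL busy until I1 writes@8
  I4 | 10 | 11 | 12 | 13
  I5 | 11 | 12 | 15 | 16
  I6 | 17 | 18 | 23 | 24   struct: FPMUL busy until I3 writes@16
  I7 | 25 | 26 | 31 | 32   struct: FPMUL busy until I6 writes@24

I3 = (9, 10, 15, 16)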